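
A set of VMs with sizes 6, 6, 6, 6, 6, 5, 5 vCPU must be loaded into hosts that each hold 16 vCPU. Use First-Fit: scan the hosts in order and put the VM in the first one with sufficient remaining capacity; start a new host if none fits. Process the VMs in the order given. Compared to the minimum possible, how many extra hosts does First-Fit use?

0

First-Fit: [6,6] [6,6] [6,5,5] → 3 hosts.
Total size 40 vCPU; any packing needs at least ⌈40/16⌉ = 3 hosts.
So 3 is already optimal.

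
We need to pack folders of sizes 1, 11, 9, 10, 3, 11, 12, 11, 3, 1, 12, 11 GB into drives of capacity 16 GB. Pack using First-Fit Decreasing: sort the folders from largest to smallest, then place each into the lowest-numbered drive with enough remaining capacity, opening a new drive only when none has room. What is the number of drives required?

Sorted descending: 12, 12, 11, 11, 11, 11, 10, 9, 3, 3, 1, 1.
Put 12 GB in drive 1; 4 GB remain.
Put 12 GB in drive 2; 4 GB remain.
Put 11 GB in drive 3; 5 GB remain.
Put 11 GB in drive 4; 5 GB remain.
Put 11 GB in drive 5; 5 GB remain.
Put 11 GB in drive 6; 5 GB remain.
Put 10 GB in drive 7; 6 GB remain.
Put 9 GB in drive 8; 7 GB remain.
Put 3 GB in drive 1; 1 GB remain.
Put 3 GB in drive 2; 1 GB remain.
Put 1 GB in drive 1; 0 GB remain.
Put 1 GB in drive 2; 0 GB remain.

8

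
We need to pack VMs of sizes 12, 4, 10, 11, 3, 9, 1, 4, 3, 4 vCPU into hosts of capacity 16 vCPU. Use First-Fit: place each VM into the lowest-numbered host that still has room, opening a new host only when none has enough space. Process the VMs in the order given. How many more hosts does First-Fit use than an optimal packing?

0

First-Fit: [12,4] [10,3,1] [11,4] [9,3,4] → 4 hosts.
Total size 61 vCPU; any packing needs at least ⌈61/16⌉ = 4 hosts.
So 4 is already optimal.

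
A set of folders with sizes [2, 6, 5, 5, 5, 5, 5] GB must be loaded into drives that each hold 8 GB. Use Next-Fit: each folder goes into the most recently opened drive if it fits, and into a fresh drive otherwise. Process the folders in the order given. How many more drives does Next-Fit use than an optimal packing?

0

Next-Fit: [2,6] [5] [5] [5] [5] [5] → 6 drives.
6 folders exceed 4 GB (half the capacity), and no two of those can share a drive, so at least 6 drives are needed.
So 6 is already optimal.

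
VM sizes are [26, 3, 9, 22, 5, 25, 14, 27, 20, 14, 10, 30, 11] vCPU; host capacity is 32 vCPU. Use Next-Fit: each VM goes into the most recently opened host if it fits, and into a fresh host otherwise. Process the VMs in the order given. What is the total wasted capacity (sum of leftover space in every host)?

72

Put 26 vCPU in host 1; 6 vCPU remain.
Put 3 vCPU in host 1; 3 vCPU remain.
Put 9 vCPU in host 2; 23 vCPU remain.
Put 22 vCPU in host 2; 1 vCPU remain.
Put 5 vCPU in host 3; 27 vCPU remain.
Put 25 vCPU in host 3; 2 vCPU remain.
Put 14 vCPU in host 4; 18 vCPU remain.
Put 27 vCPU in host 5; 5 vCPU remain.
Put 20 vCPU in host 6; 12 vCPU remain.
Put 14 vCPU in host 7; 18 vCPU remain.
Put 10 vCPU in host 7; 8 vCPU remain.
Put 30 vCPU in host 8; 2 vCPU remain.
Put 11 vCPU in host 9; 21 vCPU remain.
9 hosts × 32 vCPU = 288 vCPU; used 216 vCPU; unused 72 vCPU.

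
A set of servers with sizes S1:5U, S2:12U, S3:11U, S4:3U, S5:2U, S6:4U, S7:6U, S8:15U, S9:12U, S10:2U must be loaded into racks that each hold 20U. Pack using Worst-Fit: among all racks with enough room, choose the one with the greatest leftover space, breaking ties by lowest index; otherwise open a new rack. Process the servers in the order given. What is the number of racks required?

4

S1 (5U) → rack 1 (remaining 15U)
S2 (12U) → rack 1 (remaining 3U)
S3 (11U) → rack 2 (remaining 9U)
S4 (3U) → rack 2 (remaining 6U)
S5 (2U) → rack 2 (remaining 4U)
S6 (4U) → rack 2 (remaining 0U)
S7 (6U) → rack 3 (remaining 14U)
S8 (15U) → rack 4 (remaining 5U)
S9 (12U) → rack 3 (remaining 2U)
S10 (2U) → rack 4 (remaining 3U)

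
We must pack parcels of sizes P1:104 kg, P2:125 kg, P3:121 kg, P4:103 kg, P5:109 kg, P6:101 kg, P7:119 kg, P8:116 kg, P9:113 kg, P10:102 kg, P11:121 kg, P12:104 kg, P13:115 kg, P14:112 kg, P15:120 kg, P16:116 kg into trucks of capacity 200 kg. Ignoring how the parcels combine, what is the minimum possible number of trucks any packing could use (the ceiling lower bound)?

10 trucks

Total size = 104 + 125 + 121 + 103 + 109 + 101 + 119 + 116 + 113 + 102 + 121 + 104 + 115 + 112 + 120 + 116 = 1801 kg.
⌈1801 / 200⌉ = 10.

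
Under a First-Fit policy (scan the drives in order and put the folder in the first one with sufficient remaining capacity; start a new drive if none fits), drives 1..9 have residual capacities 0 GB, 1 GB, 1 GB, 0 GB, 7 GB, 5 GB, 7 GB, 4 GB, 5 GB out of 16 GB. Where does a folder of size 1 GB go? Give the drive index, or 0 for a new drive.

Drives with room: drive 2 (1 GB), drive 3 (1 GB), drive 5 (7 GB), drive 6 (5 GB), drive 7 (7 GB), drive 8 (4 GB), drive 9 (5 GB).
The first with room is drive 2.

2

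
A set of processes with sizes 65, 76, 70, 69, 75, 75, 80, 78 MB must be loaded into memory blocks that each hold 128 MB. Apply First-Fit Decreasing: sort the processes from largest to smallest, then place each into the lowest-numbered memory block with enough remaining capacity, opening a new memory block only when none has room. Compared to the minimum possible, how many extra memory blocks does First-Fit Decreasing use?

0

First-Fit Decreasing: [80] [78] [76] [75] [75] [70] [69] [65] → 8 memory blocks.
8 processes exceed 64 MB (half the capacity), and no two of those can share a memory block, so at least 8 memory blocks are needed.
So 8 is already optimal.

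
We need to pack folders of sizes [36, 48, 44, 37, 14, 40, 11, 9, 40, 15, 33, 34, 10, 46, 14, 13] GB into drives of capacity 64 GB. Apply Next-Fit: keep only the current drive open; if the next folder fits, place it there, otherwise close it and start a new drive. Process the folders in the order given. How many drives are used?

drive 1: place 36 GB, 28 GB left
drive 2: place 48 GB, 16 GB left
drive 3: place 44 GB, 20 GB left
drive 4: place 37 GB, 27 GB left
drive 4: place 14 GB, 13 GB left
drive 5: place 40 GB, 24 GB left
drive 5: place 11 GB, 13 GB left
drive 5: place 9 GB, 4 GB left
drive 6: place 40 GB, 24 GB left
drive 6: place 15 GB, 9 GB left
drive 7: place 33 GB, 31 GB left
drive 8: place 34 GB, 30 GB left
drive 8: place 10 GB, 20 GB left
drive 9: place 46 GB, 18 GB left
drive 9: place 14 GB, 4 GB left
drive 10: place 13 GB, 51 GB left
Final drives: [36] [48] [44] [37,14] [40,11,9] [40,15] [33] [34,10] [46,14] [13].

10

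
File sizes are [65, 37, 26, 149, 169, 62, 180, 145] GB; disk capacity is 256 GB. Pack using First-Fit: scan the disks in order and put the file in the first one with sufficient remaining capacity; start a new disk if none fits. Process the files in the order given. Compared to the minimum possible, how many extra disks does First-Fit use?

First-Fit: [65,37,26,62] [149] [169] [180] [145] → 5 disks.
Total size 833 GB; any packing needs at least ⌈833/256⌉ = 4 disks.
An optimal packing achieves that bound: [180,65] [169,62] [149,37,26] [145] → 4 disks.
Excess: 5 − 4 = 1.

1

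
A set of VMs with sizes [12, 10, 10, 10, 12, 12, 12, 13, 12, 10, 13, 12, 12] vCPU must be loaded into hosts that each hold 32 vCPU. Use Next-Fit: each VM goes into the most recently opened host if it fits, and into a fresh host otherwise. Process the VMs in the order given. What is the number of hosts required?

12 vCPU → host 1 (remaining 20 vCPU)
10 vCPU → host 1 (remaining 10 vCPU)
10 vCPU → host 1 (remaining 0 vCPU)
10 vCPU → host 2 (remaining 22 vCPU)
12 vCPU → host 2 (remaining 10 vCPU)
12 vCPU → host 3 (remaining 20 vCPU)
12 vCPU → host 3 (remaining 8 vCPU)
13 vCPU → host 4 (remaining 19 vCPU)
12 vCPU → host 4 (remaining 7 vCPU)
10 vCPU → host 5 (remaining 22 vCPU)
13 vCPU → host 5 (remaining 9 vCPU)
12 vCPU → host 6 (remaining 20 vCPU)
12 vCPU → host 6 (remaining 8 vCPU)
Final hosts: [12,10,10] [10,12] [12,12] [13,12] [10,13] [12,12].

6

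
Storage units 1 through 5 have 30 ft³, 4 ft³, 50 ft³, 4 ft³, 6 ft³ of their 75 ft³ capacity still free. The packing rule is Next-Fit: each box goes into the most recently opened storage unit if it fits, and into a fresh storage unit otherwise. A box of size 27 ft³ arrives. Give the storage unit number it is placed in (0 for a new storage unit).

0

Next-Fit only looks at storage unit 5, which has 6 ft³ free.
27 ft³ does not fit, so a new storage unit is opened.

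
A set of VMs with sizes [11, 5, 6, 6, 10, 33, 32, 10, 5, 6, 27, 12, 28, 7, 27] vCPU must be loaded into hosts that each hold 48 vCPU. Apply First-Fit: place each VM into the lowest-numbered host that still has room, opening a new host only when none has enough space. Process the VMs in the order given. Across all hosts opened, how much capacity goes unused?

11 vCPU → host 1 (remaining 37 vCPU)
5 vCPU → host 1 (remaining 32 vCPU)
6 vCPU → host 1 (remaining 26 vCPU)
6 vCPU → host 1 (remaining 20 vCPU)
10 vCPU → host 1 (remaining 10 vCPU)
33 vCPU → host 2 (remaining 15 vCPU)
32 vCPU → host 3 (remaining 16 vCPU)
10 vCPU → host 1 (remaining 0 vCPU)
5 vCPU → host 2 (remaining 10 vCPU)
6 vCPU → host 2 (remaining 4 vCPU)
27 vCPU → host 4 (remaining 21 vCPU)
12 vCPU → host 3 (remaining 4 vCPU)
28 vCPU → host 5 (remaining 20 vCPU)
7 vCPU → host 4 (remaining 14 vCPU)
27 vCPU → host 6 (remaining 21 vCPU)
6 hosts × 48 vCPU = 288 vCPU; used 225 vCPU; unused 63 vCPU.

63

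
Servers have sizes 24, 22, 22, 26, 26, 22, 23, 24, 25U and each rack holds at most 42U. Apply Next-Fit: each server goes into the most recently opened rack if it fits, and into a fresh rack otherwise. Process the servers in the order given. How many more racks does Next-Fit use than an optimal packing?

Next-Fit: [24] [22] [22] [26] [26] [22] [23] [24] [25] → 9 racks.
9 servers exceed 21U (half the capacity), and no two of those can share a rack, so at least 9 racks are needed.
So 9 is already optimal.

0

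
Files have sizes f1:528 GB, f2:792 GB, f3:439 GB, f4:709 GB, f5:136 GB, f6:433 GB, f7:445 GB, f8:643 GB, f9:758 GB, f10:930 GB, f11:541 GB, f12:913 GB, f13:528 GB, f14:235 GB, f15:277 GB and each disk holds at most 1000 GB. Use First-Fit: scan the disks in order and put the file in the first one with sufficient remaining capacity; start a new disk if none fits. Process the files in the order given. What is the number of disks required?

10

Put f1 (528 GB) in disk 1; 472 GB remain.
Put f2 (792 GB) in disk 2; 208 GB remain.
Put f3 (439 GB) in disk 1; 33 GB remain.
Put f4 (709 GB) in disk 3; 291 GB remain.
Put f5 (136 GB) in disk 2; 72 GB remain.
Put f6 (433 GB) in disk 4; 567 GB remain.
Put f7 (445 GB) in disk 4; 122 GB remain.
Put f8 (643 GB) in disk 5; 357 GB remain.
Put f9 (758 GB) in disk 6; 242 GB remain.
Put f10 (930 GB) in disk 7; 70 GB remain.
Put f11 (541 GB) in disk 8; 459 GB remain.
Put f12 (913 GB) in disk 9; 87 GB remain.
Put f13 (528 GB) in disk 10; 472 GB remain.
Put f14 (235 GB) in disk 3; 56 GB remain.
Put f15 (277 GB) in disk 5; 80 GB remain.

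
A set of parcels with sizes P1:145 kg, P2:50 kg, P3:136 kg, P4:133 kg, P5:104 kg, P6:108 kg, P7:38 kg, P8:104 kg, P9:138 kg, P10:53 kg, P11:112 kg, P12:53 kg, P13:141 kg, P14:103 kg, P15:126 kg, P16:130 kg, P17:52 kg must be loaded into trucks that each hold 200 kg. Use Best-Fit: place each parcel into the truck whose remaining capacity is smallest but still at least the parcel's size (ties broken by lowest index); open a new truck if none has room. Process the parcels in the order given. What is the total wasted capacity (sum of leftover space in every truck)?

Put P1 (145 kg) in truck 1; 55 kg remain.
Put P2 (50 kg) in truck 1; 5 kg remain.
Put P3 (136 kg) in truck 2; 64 kg remain.
Put P4 (133 kg) in truck 3; 67 kg remain.
Put P5 (104 kg) in truck 4; 96 kg remain.
Put P6 (108 kg) in truck 5; 92 kg remain.
Put P7 (38 kg) in truck 2; 26 kg remain.
Put P8 (104 kg) in truck 6; 96 kg remain.
Put P9 (138 kg) in truck 7; 62 kg remain.
Put P10 (53 kg) in truck 7; 9 kg remain.
Put P11 (112 kg) in truck 8; 88 kg remain.
Put P12 (53 kg) in truck 3; 14 kg remain.
Put P13 (141 kg) in truck 9; 59 kg remain.
Put P14 (103 kg) in truck 10; 97 kg remain.
Put P15 (126 kg) in truck 11; 74 kg remain.
Put P16 (130 kg) in truck 12; 70 kg remain.
Put P17 (52 kg) in truck 9; 7 kg remain.
12 trucks × 200 kg = 2400 kg; used 1726 kg; unused 674 kg.

674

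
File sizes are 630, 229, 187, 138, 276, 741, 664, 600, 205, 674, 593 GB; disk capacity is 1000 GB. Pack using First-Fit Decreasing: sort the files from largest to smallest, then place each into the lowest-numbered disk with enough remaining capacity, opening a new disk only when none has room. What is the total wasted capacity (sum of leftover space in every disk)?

1063

Sorted descending: 741, 674, 664, 630, 600, 593, 276, 229, 205, 187, 138.
741 GB → disk 1 (remaining 259 GB)
674 GB → disk 2 (remaining 326 GB)
664 GB → disk 3 (remaining 336 GB)
630 GB → disk 4 (remaining 370 GB)
600 GB → disk 5 (remaining 400 GB)
593 GB → disk 6 (remaining 407 GB)
276 GB → disk 2 (remaining 50 GB)
229 GB → disk 1 (remaining 30 GB)
205 GB → disk 3 (remaining 131 GB)
187 GB → disk 4 (remaining 183 GB)
138 GB → disk 4 (remaining 45 GB)
6 disks × 1000 GB = 6000 GB; used 4937 GB; unused 1063 GB.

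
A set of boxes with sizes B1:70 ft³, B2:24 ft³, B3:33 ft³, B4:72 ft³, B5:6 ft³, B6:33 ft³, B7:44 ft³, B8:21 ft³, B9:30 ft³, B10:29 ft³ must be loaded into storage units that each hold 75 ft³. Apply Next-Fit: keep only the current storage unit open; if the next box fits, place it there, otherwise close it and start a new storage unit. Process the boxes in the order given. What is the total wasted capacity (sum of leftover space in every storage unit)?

88

storage unit 1: place B1 (70 ft³), 5 ft³ left
storage unit 2: place B2 (24 ft³), 51 ft³ left
storage unit 2: place B3 (33 ft³), 18 ft³ left
storage unit 3: place B4 (72 ft³), 3 ft³ left
storage unit 4: place B5 (6 ft³), 69 ft³ left
storage unit 4: place B6 (33 ft³), 36 ft³ left
storage unit 5: place B7 (44 ft³), 31 ft³ left
storage unit 5: place B8 (21 ft³), 10 ft³ left
storage unit 6: place B9 (30 ft³), 45 ft³ left
storage unit 6: place B10 (29 ft³), 16 ft³ left
6 storage units × 75 ft³ = 450 ft³; used 362 ft³; unused 88 ft³.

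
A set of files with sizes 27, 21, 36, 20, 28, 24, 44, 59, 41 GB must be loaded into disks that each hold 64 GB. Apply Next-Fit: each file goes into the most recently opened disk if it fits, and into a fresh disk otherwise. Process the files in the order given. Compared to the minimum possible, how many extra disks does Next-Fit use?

1

Next-Fit: [27,21] [36,20] [28,24] [44] [59] [41] → 6 disks.
Total size 300 GB; any packing needs at least ⌈300/64⌉ = 5 disks.
An optimal packing achieves that bound: [59] [44,20] [41,21] [36,28] [27,24] → 5 disks.
Excess: 6 − 5 = 1.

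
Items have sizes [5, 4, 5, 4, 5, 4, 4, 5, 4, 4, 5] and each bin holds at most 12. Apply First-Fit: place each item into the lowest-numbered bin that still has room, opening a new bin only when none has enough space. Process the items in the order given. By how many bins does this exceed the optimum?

First-Fit: [5,4] [5,4] [5,4] [4,5] [4,4] [5] → 6 bins.
Total size 49; any packing needs at least ⌈49/12⌉ = 5 bins.
An optimal packing achieves that bound: [5,5] [5,5] [5,4] [4,4,4] [4,4] → 5 bins.
Excess: 6 − 5 = 1.

1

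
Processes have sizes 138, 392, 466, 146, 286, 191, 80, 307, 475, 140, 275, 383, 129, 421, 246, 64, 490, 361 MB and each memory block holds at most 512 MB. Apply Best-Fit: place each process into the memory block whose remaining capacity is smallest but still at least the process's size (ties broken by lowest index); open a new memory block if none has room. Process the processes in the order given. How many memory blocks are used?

memory block 1: place 138 MB, 374 MB left
memory block 2: place 392 MB, 120 MB left
memory block 3: place 466 MB, 46 MB left
memory block 1: place 146 MB, 228 MB left
memory block 4: place 286 MB, 226 MB left
memory block 4: place 191 MB, 35 MB left
memory block 2: place 80 MB, 40 MB left
memory block 5: place 307 MB, 205 MB left
memory block 6: place 475 MB, 37 MB left
memory block 5: place 140 MB, 65 MB left
memory block 7: place 275 MB, 237 MB left
memory block 8: place 383 MB, 129 MB left
memory block 8: place 129 MB, 0 MB left
memory block 9: place 421 MB, 91 MB left
memory block 10: place 246 MB, 266 MB left
memory block 5: place 64 MB, 1 MB left
memory block 11: place 490 MB, 22 MB left
memory block 12: place 361 MB, 151 MB left

12 memory blocks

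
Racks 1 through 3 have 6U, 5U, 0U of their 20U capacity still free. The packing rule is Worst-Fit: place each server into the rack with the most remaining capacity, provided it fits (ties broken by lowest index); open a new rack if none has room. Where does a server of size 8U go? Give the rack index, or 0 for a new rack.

No rack has ≥ 8U free, so a new rack is opened.

0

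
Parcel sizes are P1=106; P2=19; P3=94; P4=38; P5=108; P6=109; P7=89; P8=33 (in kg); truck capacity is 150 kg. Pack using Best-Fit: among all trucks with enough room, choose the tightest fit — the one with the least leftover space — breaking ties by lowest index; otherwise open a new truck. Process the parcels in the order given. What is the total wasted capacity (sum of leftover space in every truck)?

truck 1: place P1 (106 kg), 44 kg left
truck 1: place P2 (19 kg), 25 kg left
truck 2: place P3 (94 kg), 56 kg left
truck 2: place P4 (38 kg), 18 kg left
truck 3: place P5 (108 kg), 42 kg left
truck 4: place P6 (109 kg), 41 kg left
truck 5: place P7 (89 kg), 61 kg left
truck 4: place P8 (33 kg), 8 kg left
5 trucks × 150 kg = 750 kg; used 596 kg; unused 154 kg.

154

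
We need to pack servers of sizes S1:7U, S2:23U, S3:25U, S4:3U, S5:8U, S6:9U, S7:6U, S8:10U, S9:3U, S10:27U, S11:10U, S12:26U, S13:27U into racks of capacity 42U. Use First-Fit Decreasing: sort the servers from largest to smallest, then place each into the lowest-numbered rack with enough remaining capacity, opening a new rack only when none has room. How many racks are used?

Sorted descending: 27, 27, 26, 25, 23, 10, 10, 9, 8, 7, 6, 3, 3.
27U → rack 1 (remaining 15U)
27U → rack 2 (remaining 15U)
26U → rack 3 (remaining 16U)
25U → rack 4 (remaining 17U)
23U → rack 5 (remaining 19U)
10U → rack 1 (remaining 5U)
10U → rack 2 (remaining 5U)
9U → rack 3 (remaining 7U)
8U → rack 4 (remaining 9U)
7U → rack 3 (remaining 0U)
6U → rack 4 (remaining 3U)
3U → rack 1 (remaining 2U)
3U → rack 2 (remaining 2U)
Final racks: [27,10,3] [27,10,3] [26,9,7] [25,8,6] [23].

5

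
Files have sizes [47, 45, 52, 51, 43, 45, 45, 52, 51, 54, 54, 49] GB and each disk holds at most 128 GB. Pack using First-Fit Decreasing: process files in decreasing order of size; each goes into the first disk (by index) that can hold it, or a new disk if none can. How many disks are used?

6

Sorted descending: 54, 54, 52, 52, 51, 51, 49, 47, 45, 45, 45, 43.
disk 1: place 54 GB, 74 GB left
disk 1: place 54 GB, 20 GB left
disk 2: place 52 GB, 76 GB left
disk 2: place 52 GB, 24 GB left
disk 3: place 51 GB, 77 GB left
disk 3: place 51 GB, 26 GB left
disk 4: place 49 GB, 79 GB left
disk 4: place 47 GB, 32 GB left
disk 5: place 45 GB, 83 GB left
disk 5: place 45 GB, 38 GB left
disk 6: place 45 GB, 83 GB left
disk 6: place 43 GB, 40 GB left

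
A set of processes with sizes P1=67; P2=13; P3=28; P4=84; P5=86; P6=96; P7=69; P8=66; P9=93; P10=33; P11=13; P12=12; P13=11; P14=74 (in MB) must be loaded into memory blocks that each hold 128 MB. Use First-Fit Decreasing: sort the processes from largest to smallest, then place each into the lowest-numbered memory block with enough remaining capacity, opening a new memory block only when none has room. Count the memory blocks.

8

Sorted descending: 96, 93, 86, 84, 74, 69, 67, 66, 33, 28, 13, 13, 12, 11.
memory block 1: place 96 MB, 32 MB left
memory block 2: place 93 MB, 35 MB left
memory block 3: place 86 MB, 42 MB left
memory block 4: place 84 MB, 44 MB left
memory block 5: place 74 MB, 54 MB left
memory block 6: place 69 MB, 59 MB left
memory block 7: place 67 MB, 61 MB left
memory block 8: place 66 MB, 62 MB left
memory block 2: place 33 MB, 2 MB left
memory block 1: place 28 MB, 4 MB left
memory block 3: place 13 MB, 29 MB left
memory block 3: place 13 MB, 16 MB left
memory block 3: place 12 MB, 4 MB left
memory block 4: place 11 MB, 33 MB left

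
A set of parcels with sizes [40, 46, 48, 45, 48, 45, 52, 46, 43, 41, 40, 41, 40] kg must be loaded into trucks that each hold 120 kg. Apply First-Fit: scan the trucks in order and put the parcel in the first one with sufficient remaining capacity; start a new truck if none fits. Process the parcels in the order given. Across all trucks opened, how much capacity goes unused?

265

40 kg → truck 1 (remaining 80 kg)
46 kg → truck 1 (remaining 34 kg)
48 kg → truck 2 (remaining 72 kg)
45 kg → truck 2 (remaining 27 kg)
48 kg → truck 3 (remaining 72 kg)
45 kg → truck 3 (remaining 27 kg)
52 kg → truck 4 (remaining 68 kg)
46 kg → truck 4 (remaining 22 kg)
43 kg → truck 5 (remaining 77 kg)
41 kg → truck 5 (remaining 36 kg)
40 kg → truck 6 (remaining 80 kg)
41 kg → truck 6 (remaining 39 kg)
40 kg → truck 7 (remaining 80 kg)
7 trucks × 120 kg = 840 kg; used 575 kg; unused 265 kg.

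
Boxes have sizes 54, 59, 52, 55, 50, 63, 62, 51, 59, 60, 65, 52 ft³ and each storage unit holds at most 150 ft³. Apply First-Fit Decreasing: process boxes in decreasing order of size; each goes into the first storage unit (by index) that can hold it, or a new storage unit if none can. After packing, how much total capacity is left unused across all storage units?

218

Sorted descending: 65, 63, 62, 60, 59, 59, 55, 54, 52, 52, 51, 50.
Put 65 ft³ in storage unit 1; 85 ft³ remain.
Put 63 ft³ in storage unit 1; 22 ft³ remain.
Put 62 ft³ in storage unit 2; 88 ft³ remain.
Put 60 ft³ in storage unit 2; 28 ft³ remain.
Put 59 ft³ in storage unit 3; 91 ft³ remain.
Put 59 ft³ in storage unit 3; 32 ft³ remain.
Put 55 ft³ in storage unit 4; 95 ft³ remain.
Put 54 ft³ in storage unit 4; 41 ft³ remain.
Put 52 ft³ in storage unit 5; 98 ft³ remain.
Put 52 ft³ in storage unit 5; 46 ft³ remain.
Put 51 ft³ in storage unit 6; 99 ft³ remain.
Put 50 ft³ in storage unit 6; 49 ft³ remain.
6 storage units × 150 ft³ = 900 ft³; used 682 ft³; unused 218 ft³.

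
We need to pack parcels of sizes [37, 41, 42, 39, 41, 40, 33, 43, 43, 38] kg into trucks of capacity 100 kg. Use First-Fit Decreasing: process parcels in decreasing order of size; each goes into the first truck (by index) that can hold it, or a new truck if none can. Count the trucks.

Sorted descending: 43, 43, 42, 41, 41, 40, 39, 38, 37, 33.
43 kg → truck 1 (remaining 57 kg)
43 kg → truck 1 (remaining 14 kg)
42 kg → truck 2 (remaining 58 kg)
41 kg → truck 2 (remaining 17 kg)
41 kg → truck 3 (remaining 59 kg)
40 kg → truck 3 (remaining 19 kg)
39 kg → truck 4 (remaining 61 kg)
38 kg → truck 4 (remaining 23 kg)
37 kg → truck 5 (remaining 63 kg)
33 kg → truck 5 (remaining 30 kg)
Final trucks: [43,43] [42,41] [41,40] [39,38] [37,33].

5 trucks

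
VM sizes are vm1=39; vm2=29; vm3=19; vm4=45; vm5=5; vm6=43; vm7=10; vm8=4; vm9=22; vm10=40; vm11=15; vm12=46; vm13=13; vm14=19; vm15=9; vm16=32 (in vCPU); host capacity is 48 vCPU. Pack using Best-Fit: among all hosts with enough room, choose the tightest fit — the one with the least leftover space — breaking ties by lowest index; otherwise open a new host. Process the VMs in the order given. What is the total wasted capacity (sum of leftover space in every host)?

42

host 1: place vm1 (39 vCPU), 9 vCPU left
host 2: place vm2 (29 vCPU), 19 vCPU left
host 2: place vm3 (19 vCPU), 0 vCPU left
host 3: place vm4 (45 vCPU), 3 vCPU left
host 1: place vm5 (5 vCPU), 4 vCPU left
host 4: place vm6 (43 vCPU), 5 vCPU left
host 5: place vm7 (10 vCPU), 38 vCPU left
host 1: place vm8 (4 vCPU), 0 vCPU left
host 5: place vm9 (22 vCPU), 16 vCPU left
host 6: place vm10 (40 vCPU), 8 vCPU left
host 5: place vm11 (15 vCPU), 1 vCPU left
host 7: place vm12 (46 vCPU), 2 vCPU left
host 8: place vm13 (13 vCPU), 35 vCPU left
host 8: place vm14 (19 vCPU), 16 vCPU left
host 8: place vm15 (9 vCPU), 7 vCPU left
host 9: place vm16 (32 vCPU), 16 vCPU left
9 hosts × 48 vCPU = 432 vCPU; used 390 vCPU; unused 42 vCPU.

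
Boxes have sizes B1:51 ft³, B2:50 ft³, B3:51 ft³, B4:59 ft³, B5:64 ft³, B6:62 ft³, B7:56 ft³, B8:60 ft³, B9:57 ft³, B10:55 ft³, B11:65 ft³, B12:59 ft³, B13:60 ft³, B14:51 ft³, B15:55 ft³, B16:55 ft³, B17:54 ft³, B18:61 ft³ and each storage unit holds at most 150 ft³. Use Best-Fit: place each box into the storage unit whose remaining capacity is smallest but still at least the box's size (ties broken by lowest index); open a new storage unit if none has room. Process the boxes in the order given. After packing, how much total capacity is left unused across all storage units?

storage unit 1: place B1 (51 ft³), 99 ft³ left
storage unit 1: place B2 (50 ft³), 49 ft³ left
storage unit 2: place B3 (51 ft³), 99 ft³ left
storage unit 2: place B4 (59 ft³), 40 ft³ left
storage unit 3: place B5 (64 ft³), 86 ft³ left
storage unit 3: place B6 (62 ft³), 24 ft³ left
storage unit 4: place B7 (56 ft³), 94 ft³ left
storage unit 4: place B8 (60 ft³), 34 ft³ left
storage unit 5: place B9 (57 ft³), 93 ft³ left
storage unit 5: place B10 (55 ft³), 38 ft³ left
storage unit 6: place B11 (65 ft³), 85 ft³ left
storage unit 6: place B12 (59 ft³), 26 ft³ left
storage unit 7: place B13 (60 ft³), 90 ft³ left
storage unit 7: place B14 (51 ft³), 39 ft³ left
storage unit 8: place B15 (55 ft³), 95 ft³ left
storage unit 8: place B16 (55 ft³), 40 ft³ left
storage unit 9: place B17 (54 ft³), 96 ft³ left
storage unit 9: place B18 (61 ft³), 35 ft³ left
9 storage units × 150 ft³ = 1350 ft³; used 1025 ft³; unused 325 ft³.

325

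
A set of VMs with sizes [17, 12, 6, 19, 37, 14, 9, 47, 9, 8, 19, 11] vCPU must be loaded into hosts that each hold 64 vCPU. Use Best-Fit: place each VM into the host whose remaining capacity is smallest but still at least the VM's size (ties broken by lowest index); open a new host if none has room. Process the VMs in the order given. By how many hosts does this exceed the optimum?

0

Best-Fit: [17,12,6,19,9] [37,14,9] [47,8] [19,11] → 4 hosts.
Total size 208 vCPU; any packing needs at least ⌈208/64⌉ = 4 hosts.
So 4 is already optimal.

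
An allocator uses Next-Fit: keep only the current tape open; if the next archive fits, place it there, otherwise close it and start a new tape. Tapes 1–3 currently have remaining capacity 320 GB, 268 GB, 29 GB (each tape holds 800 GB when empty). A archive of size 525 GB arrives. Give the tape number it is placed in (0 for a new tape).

0

Next-Fit only looks at tape 3, which has 29 GB free.
525 GB does not fit, so a new tape is opened.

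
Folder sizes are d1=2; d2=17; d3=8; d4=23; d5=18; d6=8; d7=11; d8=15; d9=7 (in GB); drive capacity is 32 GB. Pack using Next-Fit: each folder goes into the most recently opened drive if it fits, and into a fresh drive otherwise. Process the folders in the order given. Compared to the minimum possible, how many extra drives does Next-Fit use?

1

Next-Fit: [2,17,8] [23] [18,8] [11,15] [7] → 5 drives.
Total size 109 GB; any packing needs at least ⌈109/32⌉ = 4 drives.
An optimal packing achieves that bound: [23,8] [18,11,2] [17,15] [8,7] → 4 drives.
Excess: 5 − 4 = 1.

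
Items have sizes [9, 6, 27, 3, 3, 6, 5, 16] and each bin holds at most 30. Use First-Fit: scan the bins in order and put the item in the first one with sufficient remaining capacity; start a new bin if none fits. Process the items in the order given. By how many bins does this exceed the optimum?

0

First-Fit: [9,6,3,3,6] [27] [5,16] → 3 bins.
Total size 75; any packing needs at least ⌈75/30⌉ = 3 bins.
So 3 is already optimal.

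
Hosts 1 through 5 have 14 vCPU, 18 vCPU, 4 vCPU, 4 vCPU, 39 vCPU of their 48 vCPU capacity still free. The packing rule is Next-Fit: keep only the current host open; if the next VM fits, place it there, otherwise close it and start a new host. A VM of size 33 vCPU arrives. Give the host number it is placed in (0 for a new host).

Next-Fit only looks at host 5, which has 39 vCPU free.
33 vCPU fits there.

5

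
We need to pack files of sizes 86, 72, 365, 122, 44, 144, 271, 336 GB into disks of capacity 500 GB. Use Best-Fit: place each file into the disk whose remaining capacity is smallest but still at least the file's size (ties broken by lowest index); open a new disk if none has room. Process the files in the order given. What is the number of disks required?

4 disks

86 GB → disk 1 (remaining 414 GB)
72 GB → disk 1 (remaining 342 GB)
365 GB → disk 2 (remaining 135 GB)
122 GB → disk 2 (remaining 13 GB)
44 GB → disk 1 (remaining 298 GB)
144 GB → disk 1 (remaining 154 GB)
271 GB → disk 3 (remaining 229 GB)
336 GB → disk 4 (remaining 164 GB)
Final disks: [86,72,44,144] [365,122] [271] [336].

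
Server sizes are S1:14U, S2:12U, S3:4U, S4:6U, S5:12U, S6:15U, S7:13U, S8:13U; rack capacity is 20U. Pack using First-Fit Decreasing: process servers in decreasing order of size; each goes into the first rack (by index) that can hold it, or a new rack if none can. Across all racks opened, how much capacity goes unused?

Sorted descending: 15, 14, 13, 13, 12, 12, 6, 4.
15U → rack 1 (remaining 5U)
14U → rack 2 (remaining 6U)
13U → rack 3 (remaining 7U)
13U → rack 4 (remaining 7U)
12U → rack 5 (remaining 8U)
12U → rack 6 (remaining 8U)
6U → rack 2 (remaining 0U)
4U → rack 1 (remaining 1U)
6 racks × 20U = 120U; used 89U; unused 31U.

31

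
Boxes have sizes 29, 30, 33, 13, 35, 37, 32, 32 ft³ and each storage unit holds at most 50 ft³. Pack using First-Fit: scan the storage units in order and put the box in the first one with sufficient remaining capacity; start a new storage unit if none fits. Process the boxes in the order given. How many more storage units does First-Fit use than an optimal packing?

0

First-Fit: [29,13] [30] [33] [35] [37] [32] [32] → 7 storage units.
7 boxes exceed 25 ft³ (half the capacity), and no two of those can share a storage unit, so at least 7 storage units are needed.
So 7 is already optimal.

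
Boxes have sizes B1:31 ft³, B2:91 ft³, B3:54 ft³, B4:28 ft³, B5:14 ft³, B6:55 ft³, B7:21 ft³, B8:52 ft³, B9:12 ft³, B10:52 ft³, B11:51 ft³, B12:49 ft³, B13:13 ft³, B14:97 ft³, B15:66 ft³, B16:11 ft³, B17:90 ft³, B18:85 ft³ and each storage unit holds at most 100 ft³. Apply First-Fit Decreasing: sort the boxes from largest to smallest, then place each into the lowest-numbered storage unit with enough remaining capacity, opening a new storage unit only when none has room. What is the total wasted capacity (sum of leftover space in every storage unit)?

Sorted descending: 97, 91, 90, 85, 66, 55, 54, 52, 52, 51, 49, 31, 28, 21, 14, 13, 12, 11.
Put 97 ft³ in storage unit 1; 3 ft³ remain.
Put 91 ft³ in storage unit 2; 9 ft³ remain.
Put 90 ft³ in storage unit 3; 10 ft³ remain.
Put 85 ft³ in storage unit 4; 15 ft³ remain.
Put 66 ft³ in storage unit 5; 34 ft³ remain.
Put 55 ft³ in storage unit 6; 45 ft³ remain.
Put 54 ft³ in storage unit 7; 46 ft³ remain.
Put 52 ft³ in storage unit 8; 48 ft³ remain.
Put 52 ft³ in storage unit 9; 48 ft³ remain.
Put 51 ft³ in storage unit 10; 49 ft³ remain.
Put 49 ft³ in storage unit 10; 0 ft³ remain.
Put 31 ft³ in storage unit 5; 3 ft³ remain.
Put 28 ft³ in storage unit 6; 17 ft³ remain.
Put 21 ft³ in storage unit 7; 25 ft³ remain.
Put 14 ft³ in storage unit 4; 1 ft³ remain.
Put 13 ft³ in storage unit 6; 4 ft³ remain.
Put 12 ft³ in storage unit 7; 13 ft³ remain.
Put 11 ft³ in storage unit 7; 2 ft³ remain.
10 storage units × 100 ft³ = 1000 ft³; used 872 ft³; unused 128 ft³.

128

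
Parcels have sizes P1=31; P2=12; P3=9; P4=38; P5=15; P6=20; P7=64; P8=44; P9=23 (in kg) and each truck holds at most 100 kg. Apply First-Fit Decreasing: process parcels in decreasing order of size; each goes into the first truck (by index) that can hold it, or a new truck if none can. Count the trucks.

3

Sorted descending: 64, 44, 38, 31, 23, 20, 15, 12, 9.
truck 1: place 64 kg, 36 kg left
truck 2: place 44 kg, 56 kg left
truck 2: place 38 kg, 18 kg left
truck 1: place 31 kg, 5 kg left
truck 3: place 23 kg, 77 kg left
truck 3: place 20 kg, 57 kg left
truck 2: place 15 kg, 3 kg left
truck 3: place 12 kg, 45 kg left
truck 3: place 9 kg, 36 kg left
Final trucks: [64,31] [44,38,15] [23,20,12,9].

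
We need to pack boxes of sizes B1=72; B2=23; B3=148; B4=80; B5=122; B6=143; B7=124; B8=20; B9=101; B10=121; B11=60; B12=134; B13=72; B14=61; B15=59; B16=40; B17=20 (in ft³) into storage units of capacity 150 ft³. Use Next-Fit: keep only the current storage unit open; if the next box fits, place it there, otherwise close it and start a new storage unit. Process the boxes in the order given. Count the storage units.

12 storage units

B1 (72 ft³) → storage unit 1 (remaining 78 ft³)
B2 (23 ft³) → storage unit 1 (remaining 55 ft³)
B3 (148 ft³) → storage unit 2 (remaining 2 ft³)
B4 (80 ft³) → storage unit 3 (remaining 70 ft³)
B5 (122 ft³) → storage unit 4 (remaining 28 ft³)
B6 (143 ft³) → storage unit 5 (remaining 7 ft³)
B7 (124 ft³) → storage unit 6 (remaining 26 ft³)
B8 (20 ft³) → storage unit 6 (remaining 6 ft³)
B9 (101 ft³) → storage unit 7 (remaining 49 ft³)
B10 (121 ft³) → storage unit 8 (remaining 29 ft³)
B11 (60 ft³) → storage unit 9 (remaining 90 ft³)
B12 (134 ft³) → storage unit 10 (remaining 16 ft³)
B13 (72 ft³) → storage unit 11 (remaining 78 ft³)
B14 (61 ft³) → storage unit 11 (remaining 17 ft³)
B15 (59 ft³) → storage unit 12 (remaining 91 ft³)
B16 (40 ft³) → storage unit 12 (remaining 51 ft³)
B17 (20 ft³) → storage unit 12 (remaining 31 ft³)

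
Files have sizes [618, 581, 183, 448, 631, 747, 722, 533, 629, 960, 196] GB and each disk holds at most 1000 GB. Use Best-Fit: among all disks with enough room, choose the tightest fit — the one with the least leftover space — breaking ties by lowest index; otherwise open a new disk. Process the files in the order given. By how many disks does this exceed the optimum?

Best-Fit: [618,183,196] [581] [448,533] [631] [747] [722] [629] [960] → 8 disks.
8 files exceed 500 GB (half the capacity), and no two of those can share a disk, so at least 8 disks are needed.
So 8 is already optimal.

0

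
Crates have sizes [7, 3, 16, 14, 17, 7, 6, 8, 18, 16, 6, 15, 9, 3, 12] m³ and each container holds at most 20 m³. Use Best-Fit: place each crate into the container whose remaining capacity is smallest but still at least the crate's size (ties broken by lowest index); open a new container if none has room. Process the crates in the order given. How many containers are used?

10

7 m³ → container 1 (remaining 13 m³)
3 m³ → container 1 (remaining 10 m³)
16 m³ → container 2 (remaining 4 m³)
14 m³ → container 3 (remaining 6 m³)
17 m³ → container 4 (remaining 3 m³)
7 m³ → container 1 (remaining 3 m³)
6 m³ → container 3 (remaining 0 m³)
8 m³ → container 5 (remaining 12 m³)
18 m³ → container 6 (remaining 2 m³)
16 m³ → container 7 (remaining 4 m³)
6 m³ → container 5 (remaining 6 m³)
15 m³ → container 8 (remaining 5 m³)
9 m³ → container 9 (remaining 11 m³)
3 m³ → container 1 (remaining 0 m³)
12 m³ → container 10 (remaining 8 m³)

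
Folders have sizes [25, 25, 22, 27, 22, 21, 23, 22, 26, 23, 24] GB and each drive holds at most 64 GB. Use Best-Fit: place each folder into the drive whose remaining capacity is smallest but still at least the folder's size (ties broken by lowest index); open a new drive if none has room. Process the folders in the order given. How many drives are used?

25 GB → drive 1 (remaining 39 GB)
25 GB → drive 1 (remaining 14 GB)
22 GB → drive 2 (remaining 42 GB)
27 GB → drive 2 (remaining 15 GB)
22 GB → drive 3 (remaining 42 GB)
21 GB → drive 3 (remaining 21 GB)
23 GB → drive 4 (remaining 41 GB)
22 GB → drive 4 (remaining 19 GB)
26 GB → drive 5 (remaining 38 GB)
23 GB → drive 5 (remaining 15 GB)
24 GB → drive 6 (remaining 40 GB)

6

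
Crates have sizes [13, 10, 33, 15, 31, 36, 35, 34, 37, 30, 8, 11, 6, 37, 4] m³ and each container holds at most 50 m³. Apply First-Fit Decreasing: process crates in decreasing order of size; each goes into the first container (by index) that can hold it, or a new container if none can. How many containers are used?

Sorted descending: 37, 37, 36, 35, 34, 33, 31, 30, 15, 13, 11, 10, 8, 6, 4.
container 1: place 37 m³, 13 m³ left
container 2: place 37 m³, 13 m³ left
container 3: place 36 m³, 14 m³ left
container 4: place 35 m³, 15 m³ left
container 5: place 34 m³, 16 m³ left
container 6: place 33 m³, 17 m³ left
container 7: place 31 m³, 19 m³ left
container 8: place 30 m³, 20 m³ left
container 4: place 15 m³, 0 m³ left
container 1: place 13 m³, 0 m³ left
container 2: place 11 m³, 2 m³ left
container 3: place 10 m³, 4 m³ left
container 5: place 8 m³, 8 m³ left
container 5: place 6 m³, 2 m³ left
container 3: place 4 m³, 0 m³ left

8 containers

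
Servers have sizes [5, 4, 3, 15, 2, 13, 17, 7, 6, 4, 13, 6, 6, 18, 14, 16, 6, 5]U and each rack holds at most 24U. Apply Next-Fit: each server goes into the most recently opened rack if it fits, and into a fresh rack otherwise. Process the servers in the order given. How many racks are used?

10

rack 1: place 5U, 19U left
rack 1: place 4U, 15U left
rack 1: place 3U, 12U left
rack 2: place 15U, 9U left
rack 2: place 2U, 7U left
rack 3: place 13U, 11U left
rack 4: place 17U, 7U left
rack 4: place 7U, 0U left
rack 5: place 6U, 18U left
rack 5: place 4U, 14U left
rack 5: place 13U, 1U left
rack 6: place 6U, 18U left
rack 6: place 6U, 12U left
rack 7: place 18U, 6U left
rack 8: place 14U, 10U left
rack 9: place 16U, 8U left
rack 9: place 6U, 2U left
rack 10: place 5U, 19U left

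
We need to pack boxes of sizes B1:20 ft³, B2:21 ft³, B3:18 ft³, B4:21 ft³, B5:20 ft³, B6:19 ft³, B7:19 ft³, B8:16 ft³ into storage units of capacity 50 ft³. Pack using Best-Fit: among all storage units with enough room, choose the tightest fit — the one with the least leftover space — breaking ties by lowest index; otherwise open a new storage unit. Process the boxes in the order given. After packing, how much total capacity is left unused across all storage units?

Put B1 (20 ft³) in storage unit 1; 30 ft³ remain.
Put B2 (21 ft³) in storage unit 1; 9 ft³ remain.
Put B3 (18 ft³) in storage unit 2; 32 ft³ remain.
Put B4 (21 ft³) in storage unit 2; 11 ft³ remain.
Put B5 (20 ft³) in storage unit 3; 30 ft³ remain.
Put B6 (19 ft³) in storage unit 3; 11 ft³ remain.
Put B7 (19 ft³) in storage unit 4; 31 ft³ remain.
Put B8 (16 ft³) in storage unit 4; 15 ft³ remain.
4 storage units × 50 ft³ = 200 ft³; used 154 ft³; unused 46 ft³.

46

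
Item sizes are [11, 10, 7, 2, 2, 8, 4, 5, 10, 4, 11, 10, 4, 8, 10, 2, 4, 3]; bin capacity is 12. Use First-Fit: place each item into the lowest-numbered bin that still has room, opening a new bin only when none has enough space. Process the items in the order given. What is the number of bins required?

bin 1: place 11, 1 left
bin 2: place 10, 2 left
bin 3: place 7, 5 left
bin 2: place 2, 0 left
bin 3: place 2, 3 left
bin 4: place 8, 4 left
bin 4: place 4, 0 left
bin 5: place 5, 7 left
bin 6: place 10, 2 left
bin 5: place 4, 3 left
bin 7: place 11, 1 left
bin 8: place 10, 2 left
bin 9: place 4, 8 left
bin 9: place 8, 0 left
bin 10: place 10, 2 left
bin 3: place 2, 1 left
bin 11: place 4, 8 left
bin 5: place 3, 0 left

11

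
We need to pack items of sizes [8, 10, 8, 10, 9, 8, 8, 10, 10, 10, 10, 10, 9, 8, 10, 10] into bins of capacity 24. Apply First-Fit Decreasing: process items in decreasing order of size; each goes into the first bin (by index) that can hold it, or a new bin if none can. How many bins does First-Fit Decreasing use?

Sorted descending: 10, 10, 10, 10, 10, 10, 10, 10, 10, 9, 9, 8, 8, 8, 8, 8.
bin 1: place 10, 14 left
bin 1: place 10, 4 left
bin 2: place 10, 14 left
bin 2: place 10, 4 left
bin 3: place 10, 14 left
bin 3: place 10, 4 left
bin 4: place 10, 14 left
bin 4: place 10, 4 left
bin 5: place 10, 14 left
bin 5: place 9, 5 left
bin 6: place 9, 15 left
bin 6: place 8, 7 left
bin 7: place 8, 16 left
bin 7: place 8, 8 left
bin 7: place 8, 0 left
bin 8: place 8, 16 left

8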